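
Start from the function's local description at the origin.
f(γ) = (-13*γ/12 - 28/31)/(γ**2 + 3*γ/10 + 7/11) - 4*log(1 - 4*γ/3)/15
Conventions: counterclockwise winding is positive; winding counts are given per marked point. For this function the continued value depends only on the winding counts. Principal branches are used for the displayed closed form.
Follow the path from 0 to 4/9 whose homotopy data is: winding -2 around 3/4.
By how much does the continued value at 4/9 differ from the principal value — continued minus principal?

The rational part is single-valued and drops out of the difference; each branch term changes only by its own monodromy.
(-4/15)*log(1 - γ/(3/4)): each positive loop around 3/4 adds 2*pi*i to the log, so winding -2 contributes (-4/15)*(-2)*2*pi*i = (16/15)*pi*i.
Summing the contributions at γ = 4/9 gives (16/15)*pi*i.

Continued minus principal equals (16/15)*pi*i.


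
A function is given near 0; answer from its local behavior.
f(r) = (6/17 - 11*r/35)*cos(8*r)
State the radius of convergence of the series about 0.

The radius of convergence is infinite.

The factor cos(8*r) is entire and contributes no finite singular point.
The polynomial part has no poles.
No finite singular points: the Taylor series at 0 converges everywhere.


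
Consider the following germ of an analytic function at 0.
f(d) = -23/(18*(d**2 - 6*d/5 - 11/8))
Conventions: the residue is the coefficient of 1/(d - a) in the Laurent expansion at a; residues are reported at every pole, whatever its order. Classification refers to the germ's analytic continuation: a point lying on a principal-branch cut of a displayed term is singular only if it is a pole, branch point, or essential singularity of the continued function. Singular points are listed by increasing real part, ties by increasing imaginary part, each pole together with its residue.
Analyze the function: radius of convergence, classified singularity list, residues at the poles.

Radius of convergence at 0: -3/5 + (1/20)*sqrt(694).
At 3/5 - (1/20)*sqrt(694): a pole of order 1; residue (115/6246)*sqrt(694).
At 3/5 + (1/20)*sqrt(694): a pole of order 1; residue -(115/6246)*sqrt(694).

Denominator factor (d**2 - 6*d/5 - 11/8): discriminant 347/50, real irrational roots 3/5 + (1/20)*sqrt(694) and 3/5 - (1/20)*sqrt(694); poles of order 1, moduli 3/5 + (1/20)*sqrt(694) and -3/5 + (1/20)*sqrt(694).
The radius of convergence is the smallest modulus among the singular points: -3/5 + (1/20)*sqrt(694).
The factor d**2 - 6*d/5 - 11/8 splits as (d - a)(d - a') with a = 3/5 - (1/20)*sqrt(694), a' = 3/5 + (1/20)*sqrt(694). At the order-1 pole a set g(d) = (d - a)*f(d) = [-23/18] / (d - a').
Simple pole: residue = g(a) at a = 3/5 - (1/20)*sqrt(694), which is (115/6246)*sqrt(694).
The factor d**2 - 6*d/5 - 11/8 splits as (d - a)(d - a') with a = 3/5 + (1/20)*sqrt(694), a' = 3/5 - (1/20)*sqrt(694). At the order-1 pole a set g(d) = (d - a)*f(d) = [-23/18] / (d - a').
Simple pole: residue = g(a) at a = 3/5 + (1/20)*sqrt(694), which is -(115/6246)*sqrt(694).
List the singular points by increasing real part (a conjugate pair: the negative imaginary part first).


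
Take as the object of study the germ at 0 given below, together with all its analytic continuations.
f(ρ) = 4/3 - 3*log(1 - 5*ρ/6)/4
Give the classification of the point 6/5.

The term (-3/4)*log(1 - ρ/(6/5)) has argument 1 - 6/5/(6/5) = 0 at 6/5: a logarithmic (infinitely-sheeted) branch point; the remaining terms are analytic or single-valued there.

The point is a logarithmic branch point.


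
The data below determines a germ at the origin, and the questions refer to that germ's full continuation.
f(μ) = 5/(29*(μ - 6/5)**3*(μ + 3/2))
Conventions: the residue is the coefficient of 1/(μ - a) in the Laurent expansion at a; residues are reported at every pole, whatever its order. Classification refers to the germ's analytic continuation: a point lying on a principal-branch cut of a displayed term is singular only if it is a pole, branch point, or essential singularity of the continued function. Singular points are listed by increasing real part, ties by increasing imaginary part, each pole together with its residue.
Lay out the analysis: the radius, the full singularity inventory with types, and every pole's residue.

Denominator factor (μ + 3/2): pole of order 1 at -3/2, modulus 3/2.
Denominator factor (μ - 6/5)^3: pole of order 3 at 6/5, modulus 6/5.
The radius of convergence is the smallest modulus among the singular points: 6/5.
At the order-1 pole -3/2 set g(μ) = (μ - (-3/2))*f(μ) = 5/(29*(μ - 6/5)**3).
Simple pole: residue = g(a) at a = -3/2, which is -5000/570807.
At the order-3 pole 6/5 set g(μ) = (μ - (6/5))^3*f(μ) = 5/(29*(μ + 3/2)).
Order-3 pole: residue = g''(a)/2; g''(6/5) = 10000/570807, so the residue is 5000/570807.
List the singular points by increasing real part (a conjugate pair: the negative imaginary part first).

Radius of convergence at 0: 6/5.
At -3/2: a pole of order 1; residue -5000/570807.
At 6/5: a pole of order 3; residue 5000/570807.


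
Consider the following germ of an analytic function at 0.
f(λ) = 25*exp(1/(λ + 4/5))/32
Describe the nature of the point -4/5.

The point is an essential singularity.

The exponent 1/(λ - (-4/5)) has a pole at -4/5, so exp(1/(λ - (-4/5))) takes every nonzero value near it: an essential singularity (not a pole of any order).


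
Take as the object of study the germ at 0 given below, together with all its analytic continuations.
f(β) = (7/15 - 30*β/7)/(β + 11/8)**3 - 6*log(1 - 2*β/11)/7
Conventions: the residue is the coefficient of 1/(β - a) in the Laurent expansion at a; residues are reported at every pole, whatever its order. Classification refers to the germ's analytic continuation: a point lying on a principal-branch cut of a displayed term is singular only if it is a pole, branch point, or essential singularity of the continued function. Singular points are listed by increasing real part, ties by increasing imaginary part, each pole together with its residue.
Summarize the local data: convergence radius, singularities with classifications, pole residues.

Radius of convergence at 0: 11/8.
At -11/8: a pole of order 3; residue 0.
At 11/2: a logarithmic branch point.

Denominator factor (β + 11/8)^3: pole of order 3 at -11/8, modulus 11/8.
Branch term (-6/7)*log(1 - β/(11/2)): its argument vanishes at β = 11/2, a logarithmic branch point, modulus 11/2.
The radius of convergence is the smallest modulus among the singular points: 11/8.
The branch term is analytic at -11/8 and contributes nothing to the residue; only the rational part matters.
At the order-3 pole -11/8 set g(β) = (β - (-11/8))^3*(rational part) = 7/15 - 30*β/7.
Order-3 pole: residue = g''(a)/2; g''(-11/8) = 0, so the residue is 0.
List the singular points by increasing real part (a conjugate pair: the negative imaginary part first).


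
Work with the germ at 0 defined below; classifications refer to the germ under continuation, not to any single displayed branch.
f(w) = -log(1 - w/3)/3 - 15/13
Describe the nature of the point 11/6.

There is no denominator, hence no pole anywhere.
Branch term log(1 - w/(3)): argument at 11/6 is 7/18, nonzero, so 11/6 is not its branch point (a point on a principal cut is still regular for the continued germ).
So the germ continues analytically to 11/6.

The point is a regular point.


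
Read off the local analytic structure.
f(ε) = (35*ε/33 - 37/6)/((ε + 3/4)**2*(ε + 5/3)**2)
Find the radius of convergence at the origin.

The radius of convergence is 3/4.

Denominator factor (ε + 3/4)^2: pole of order 2 at -3/4, modulus 3/4.
Denominator factor (ε + 5/3)^2: pole of order 2 at -5/3, modulus 5/3.
The radius of convergence is the smallest modulus among the singular points: 3/4.


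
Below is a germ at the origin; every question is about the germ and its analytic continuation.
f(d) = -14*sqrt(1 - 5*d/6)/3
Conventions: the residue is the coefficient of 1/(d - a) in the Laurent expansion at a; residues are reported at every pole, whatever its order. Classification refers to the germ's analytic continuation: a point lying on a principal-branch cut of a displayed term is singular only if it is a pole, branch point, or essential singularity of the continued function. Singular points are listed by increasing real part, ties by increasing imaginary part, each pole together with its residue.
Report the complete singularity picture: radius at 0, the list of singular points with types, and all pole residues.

Radius of convergence at 0: 6/5.
At 6/5: an algebraic (square-root) branch point.

Branch term (-14/3)*sqrt(1 - d/(6/5)): its argument vanishes at d = 6/5, a square-root branch point, modulus 6/5.
The radius of convergence is the smallest modulus among the singular points: 6/5.


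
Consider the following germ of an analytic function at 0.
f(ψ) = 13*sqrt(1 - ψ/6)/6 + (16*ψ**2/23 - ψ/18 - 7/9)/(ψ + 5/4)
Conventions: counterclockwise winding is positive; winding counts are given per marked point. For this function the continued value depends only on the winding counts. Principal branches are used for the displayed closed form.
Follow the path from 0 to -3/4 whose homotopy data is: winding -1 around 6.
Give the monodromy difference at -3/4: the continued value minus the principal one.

Continued minus principal equals -(13/4)*sqrt(2).

The rational part is single-valued and drops out of the difference; each branch term changes only by its own monodromy.
(13/6)*sqrt(1 - ψ/(6)): winding -1 is odd, the square root flips sign, contributing -2*(13/6)*sqrt(1 - (-3/4)/(6)) = -2*(13/6)*sqrt(9/8) = -(13/4)*sqrt(2).
Summing the contributions at ψ = -3/4 gives -(13/4)*sqrt(2).


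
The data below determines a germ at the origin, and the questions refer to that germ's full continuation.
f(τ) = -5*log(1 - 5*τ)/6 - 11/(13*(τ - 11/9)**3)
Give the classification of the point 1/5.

The point is a logarithmic branch point.

The term (-5/6)*log(1 - τ/(1/5)) has argument 1 - 1/5/(1/5) = 0 at 1/5: a logarithmic (infinitely-sheeted) branch point; the remaining terms are analytic or single-valued there.


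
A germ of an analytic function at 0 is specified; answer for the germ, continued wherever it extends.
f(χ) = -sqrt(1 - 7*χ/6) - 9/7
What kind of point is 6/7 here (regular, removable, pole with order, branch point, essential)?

The point is an algebraic (square-root) branch point.

The term (-1)*sqrt(1 - χ/(6/7)) has argument 1 - 6/7/(6/7) = 0 at 6/7: a square-root (algebraic, two-sheeted) branch point; the remaining terms are analytic or single-valued there.


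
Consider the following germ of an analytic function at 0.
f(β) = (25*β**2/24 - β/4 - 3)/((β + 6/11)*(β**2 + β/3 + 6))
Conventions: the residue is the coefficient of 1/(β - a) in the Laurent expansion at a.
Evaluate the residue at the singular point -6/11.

At the order-1 pole -6/11 set g(β) = (β - (-6/11))*f(β) = (25*β**2/24 - β/4 - 3)/(β**2 + β/3 + 6).
Simple pole: residue = g(a) at a = -6/11, which is -309/740.

The residue is -309/740.


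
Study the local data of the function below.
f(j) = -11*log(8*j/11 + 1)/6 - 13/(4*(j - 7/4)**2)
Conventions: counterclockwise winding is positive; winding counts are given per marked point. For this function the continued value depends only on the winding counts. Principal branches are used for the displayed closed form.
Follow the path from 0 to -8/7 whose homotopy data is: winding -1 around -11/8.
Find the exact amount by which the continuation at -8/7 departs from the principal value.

Continued minus principal equals (11/3)*pi*i.

The rational part is single-valued and drops out of the difference; each branch term changes only by its own monodromy.
(-11/6)*log(1 - j/(-11/8)): each positive loop around -11/8 adds 2*pi*i to the log, so winding -1 contributes (-11/6)*(-1)*2*pi*i = (11/3)*pi*i.
Summing the contributions at j = -8/7 gives (11/3)*pi*i.


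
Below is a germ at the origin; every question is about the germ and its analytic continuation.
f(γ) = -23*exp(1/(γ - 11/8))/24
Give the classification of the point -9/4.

The point is a regular point.

There is no denominator, hence no pole anywhere.
The essential point of exp(1/(γ - (11/8))) is 11/8, not -9/4.
So the germ continues analytically to -9/4.


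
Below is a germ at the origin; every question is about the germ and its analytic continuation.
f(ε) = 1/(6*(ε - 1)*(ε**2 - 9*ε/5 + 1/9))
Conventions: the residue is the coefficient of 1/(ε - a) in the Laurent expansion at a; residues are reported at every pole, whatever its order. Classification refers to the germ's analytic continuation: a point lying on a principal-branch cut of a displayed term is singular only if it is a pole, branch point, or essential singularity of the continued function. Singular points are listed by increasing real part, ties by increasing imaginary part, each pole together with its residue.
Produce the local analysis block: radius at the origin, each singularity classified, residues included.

Denominator factor (ε**2 - 9*ε/5 + 1/9): discriminant 629/225, real irrational roots 9/10 + (1/30)*sqrt(629) and 9/10 - (1/30)*sqrt(629); poles of order 1, moduli 9/10 + (1/30)*sqrt(629) and 9/10 - (1/30)*sqrt(629).
Denominator factor (ε - 1): pole of order 1 at 1, modulus 1.
The radius of convergence is the smallest modulus among the singular points: 9/10 - (1/30)*sqrt(629).
The factor ε**2 - 9*ε/5 + 1/9 splits as (ε - a)(ε - a') with a = 9/10 - (1/30)*sqrt(629), a' = 9/10 + (1/30)*sqrt(629). At the order-1 pole a set g(ε) = (ε - a)*f(ε) = [1/(6*(ε - 1))] / (ε - a').
Simple pole: residue = g(a) at a = 9/10 - (1/30)*sqrt(629), which is 15/124 - (45/77996)*sqrt(629).
At the order-1 pole 1 set g(ε) = (ε - (1))*f(ε) = 1/(6*(ε**2 - 9*ε/5 + 1/9)).
Simple pole: residue = g(a) at a = 1, which is -15/62.
The factor ε**2 - 9*ε/5 + 1/9 splits as (ε - a)(ε - a') with a = 9/10 + (1/30)*sqrt(629), a' = 9/10 - (1/30)*sqrt(629). At the order-1 pole a set g(ε) = (ε - a)*f(ε) = [1/(6*(ε - 1))] / (ε - a').
Simple pole: residue = g(a) at a = 9/10 + (1/30)*sqrt(629), which is 15/124 + (45/77996)*sqrt(629).
List the singular points by increasing real part (a conjugate pair: the negative imaginary part first).

Radius of convergence at 0: 9/10 - (1/30)*sqrt(629).
At 9/10 - (1/30)*sqrt(629): a pole of order 1; residue 15/124 - (45/77996)*sqrt(629).
At 1: a pole of order 1; residue -15/62.
At 9/10 + (1/30)*sqrt(629): a pole of order 1; residue 15/124 + (45/77996)*sqrt(629).


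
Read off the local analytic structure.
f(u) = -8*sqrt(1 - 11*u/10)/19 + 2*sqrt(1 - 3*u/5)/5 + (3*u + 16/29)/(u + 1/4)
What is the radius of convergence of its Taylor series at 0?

Denominator factor (u + 1/4): pole of order 1 at -1/4, modulus 1/4.
Branch term (-8/19)*sqrt(1 - u/(10/11)): its argument vanishes at u = 10/11, a square-root branch point, modulus 10/11.
Branch term (2/5)*sqrt(1 - u/(5/3)): its argument vanishes at u = 5/3, a square-root branch point, modulus 5/3.
The radius of convergence is the smallest modulus among the singular points: 1/4.

The radius of convergence is 1/4.


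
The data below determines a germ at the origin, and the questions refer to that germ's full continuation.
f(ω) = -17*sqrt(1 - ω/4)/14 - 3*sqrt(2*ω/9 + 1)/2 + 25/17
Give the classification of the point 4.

The point is an algebraic (square-root) branch point.

The term (-17/14)*sqrt(1 - ω/(4)) has argument 1 - 4/(4) = 0 at 4: a square-root (algebraic, two-sheeted) branch point; the remaining terms are analytic or single-valued there.


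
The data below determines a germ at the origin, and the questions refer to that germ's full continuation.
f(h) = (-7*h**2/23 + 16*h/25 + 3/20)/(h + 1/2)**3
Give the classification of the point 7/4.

The point is a regular point.

Denominator factors: h + 1/2 = 9/4 at h = 7/4 — none vanishes.
So the germ continues analytically to 7/4.


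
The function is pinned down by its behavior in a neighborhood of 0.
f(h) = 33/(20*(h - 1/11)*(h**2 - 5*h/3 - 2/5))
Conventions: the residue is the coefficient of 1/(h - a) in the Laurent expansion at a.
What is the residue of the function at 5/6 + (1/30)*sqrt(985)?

The factor h**2 - 5*h/3 - 2/5 splits as (h - a)(h - a') with a = 5/6 + (1/30)*sqrt(985), a' = 5/6 - (1/30)*sqrt(985). At the order-1 pole a set g(h) = (h - a)*f(h) = [33/(20*(h - 1/11))] / (h - a').
Simple pole: residue = g(a) at a = 5/6 + (1/30)*sqrt(985), which is 11979/7888 - (53361/1553936)*sqrt(985).

The residue is 11979/7888 - (53361/1553936)*sqrt(985).


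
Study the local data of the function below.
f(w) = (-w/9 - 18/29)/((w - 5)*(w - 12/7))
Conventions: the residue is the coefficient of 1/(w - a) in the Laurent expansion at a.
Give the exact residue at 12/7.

At the order-1 pole 12/7 set g(w) = (w - (12/7))*f(w) = (-w/9 - 18/29)/(w - 5).
Simple pole: residue = g(a) at a = 12/7, which is 494/2001.

The residue is 494/2001.


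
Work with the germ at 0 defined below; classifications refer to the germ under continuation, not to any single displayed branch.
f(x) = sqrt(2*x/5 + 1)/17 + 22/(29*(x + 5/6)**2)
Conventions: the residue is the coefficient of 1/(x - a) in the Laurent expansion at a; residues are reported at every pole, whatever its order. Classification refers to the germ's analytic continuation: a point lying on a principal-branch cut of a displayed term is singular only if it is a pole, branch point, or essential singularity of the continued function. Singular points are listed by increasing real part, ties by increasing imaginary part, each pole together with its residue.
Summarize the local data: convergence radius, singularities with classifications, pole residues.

Radius of convergence at 0: 5/6.
At -5/2: an algebraic (square-root) branch point.
At -5/6: a pole of order 2; residue 0.

Denominator factor (x + 5/6)^2: pole of order 2 at -5/6, modulus 5/6.
Branch term (1/17)*sqrt(1 - x/(-5/2)): its argument vanishes at x = -5/2, a square-root branch point, modulus 5/2.
The radius of convergence is the smallest modulus among the singular points: 5/6.
The branch term is analytic at -5/6 and contributes nothing to the residue; only the rational part matters.
At the order-2 pole -5/6 set g(x) = (x - (-5/6))^2*(rational part) = 22/29.
Order-2 pole: residue = g'(a); g'(-5/6) = 0, so the residue is 0.
List the singular points by increasing real part (a conjugate pair: the negative imaginary part first).


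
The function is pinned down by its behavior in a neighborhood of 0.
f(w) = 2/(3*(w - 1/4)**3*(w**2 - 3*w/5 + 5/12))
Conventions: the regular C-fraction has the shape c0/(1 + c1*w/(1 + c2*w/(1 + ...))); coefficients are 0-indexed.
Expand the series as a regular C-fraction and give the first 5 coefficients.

The regular C-fraction coefficients are [-512/5, -336/25, 141/28, -31307/11844, 13326208/13242861].

Taylor coefficients (expand at 0): a_0 = -512/5, a_1 = -172032/125, a_2 = -36145152/3125, a_3 = -6163177472/78125, a_4 = -935656660992/1953125.
c0 = a_0 = -512/5. Peel one level at a time: if S = 1 + c*w/S' with S'(0) = 1, then c is the w-coefficient of S and S' = c*w/(S - 1).
S_1 = c0/f = 1 + (-336/25)*w + (1692/25)*w^2 + ...; c1 = -336/25.
S_2 = c1*w/(S_1 - 1) = 1 + (141/28)*w + (31307/2352)*w^2 + ...; c2 = 141/28.
S_3 = c2*w/(S_2 - 1) = 1 + (-31307/11844)*w + (475936/178929)*w^2 + ...; c3 = -31307/11844.
S_4 = c3*w/(S_3 - 1) = 1 + (13326208/13242861)*w + ...; c4 = 13326208/13242861.


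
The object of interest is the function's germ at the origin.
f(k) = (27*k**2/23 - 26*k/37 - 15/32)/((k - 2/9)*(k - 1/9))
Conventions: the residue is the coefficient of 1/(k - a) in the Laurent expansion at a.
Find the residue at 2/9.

At the order-1 pole 2/9 set g(k) = (k - (2/9))*f(k) = (27*k**2/23 - 26*k/37 - 15/32)/(k - 1/9).
Simple pole: residue = g(a) at a = 2/9, which is -138949/27232.

The residue is -138949/27232.


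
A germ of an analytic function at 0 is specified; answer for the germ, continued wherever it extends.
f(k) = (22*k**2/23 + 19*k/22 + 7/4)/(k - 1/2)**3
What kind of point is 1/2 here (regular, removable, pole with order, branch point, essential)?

The denominator factor k - 1/2 vanishes at 1/2 and appears to the power 3; the numerator there equals 1225/506, nonzero, and no other factor vanishes.
Hence a pole whose order is the multiplicity, 3.

The point is a pole of order 3.


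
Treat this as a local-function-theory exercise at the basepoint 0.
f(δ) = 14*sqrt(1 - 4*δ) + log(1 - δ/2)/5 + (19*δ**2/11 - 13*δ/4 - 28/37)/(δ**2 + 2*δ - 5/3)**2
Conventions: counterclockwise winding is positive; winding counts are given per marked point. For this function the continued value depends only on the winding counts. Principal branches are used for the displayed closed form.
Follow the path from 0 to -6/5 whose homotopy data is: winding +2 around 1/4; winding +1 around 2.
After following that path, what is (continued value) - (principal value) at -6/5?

Continued minus principal equals (2/5)*pi*i.

The rational part is single-valued and drops out of the difference; each branch term changes only by its own monodromy.
(14)*sqrt(1 - δ/(1/4)): winding +2 is even, the square root returns to the same sheet, contribution 0.
(1/5)*log(1 - δ/(2)): each positive loop around 2 adds 2*pi*i to the log, so winding +1 contributes (1/5)*(1)*2*pi*i = (2/5)*pi*i.
Summing the contributions at δ = -6/5 gives (2/5)*pi*i.


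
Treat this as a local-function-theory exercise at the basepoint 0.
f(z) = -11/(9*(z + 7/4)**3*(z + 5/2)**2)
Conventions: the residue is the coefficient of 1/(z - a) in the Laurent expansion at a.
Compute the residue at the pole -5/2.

The residue is 2816/243.

At the order-2 pole -5/2 set g(z) = (z - (-5/2))^2*f(z) = -11/(9*(z + 7/4)**3).
Order-2 pole: residue = g'(a); g'(-5/2) = 2816/243, so the residue is 2816/243.


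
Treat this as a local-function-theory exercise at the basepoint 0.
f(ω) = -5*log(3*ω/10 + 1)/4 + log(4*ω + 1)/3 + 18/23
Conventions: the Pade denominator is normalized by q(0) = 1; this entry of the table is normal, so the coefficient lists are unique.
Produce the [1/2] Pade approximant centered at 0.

The Pade approximant has numerator coefficients [18/23, 1671775223/541398840]; denominator coefficients [1, 10675321/3923180, 162817/47078160].

Taylor coefficients needed (expand at 0): a_0 = 18/23, a_1 = 23/24, a_2 = -1253/480, a_3 = 51119/7200.
Write the denominator as Q(ω) = 1 + q1*ω + q2*ω^2. Requiring Q*f - P = O(ω^4) with deg P <= 1 kills the coefficients of ω^2..ω^3 in Q*f:
  ω^2: a_2 + q1*a_1 + q2*a_0 = 0, i.e. -1253/480 + (23/24)*q1 + (18/23)*q2 = 0.
  ω^3: a_3 + q1*a_2 + q2*a_1 = 0, i.e. 51119/7200 + (-1253/480)*q1 + (23/24)*q2 = 0.
Solving this linear system: q1 = 10675321/3923180, q2 = 162817/47078160.
The numerator is Q*f truncated at degree 1: P0 = a_0 = 18/23; P1 = a_1 + q1*a_0 = 1671775223/541398840.


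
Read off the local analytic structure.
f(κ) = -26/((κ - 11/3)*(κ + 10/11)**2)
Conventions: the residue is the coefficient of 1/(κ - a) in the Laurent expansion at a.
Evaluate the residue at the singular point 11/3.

At the order-1 pole 11/3 set g(κ) = (κ - (11/3))*f(κ) = -26/(κ + 10/11)**2.
Simple pole: residue = g(a) at a = 11/3, which is -28314/22801.

The residue is -28314/22801.


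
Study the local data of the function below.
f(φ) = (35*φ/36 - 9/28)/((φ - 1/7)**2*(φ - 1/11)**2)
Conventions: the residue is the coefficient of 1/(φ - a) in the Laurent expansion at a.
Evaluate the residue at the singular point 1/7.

The residue is 5929/2.

At the order-2 pole 1/7 set g(φ) = (φ - (1/7))^2*f(φ) = (35*φ/36 - 9/28)/(φ - 1/11)**2.
Order-2 pole: residue = g'(a); g'(1/7) = 5929/2, so the residue is 5929/2.


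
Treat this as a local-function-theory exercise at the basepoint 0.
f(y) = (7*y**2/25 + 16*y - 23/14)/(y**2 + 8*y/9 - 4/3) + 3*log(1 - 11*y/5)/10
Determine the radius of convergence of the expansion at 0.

Denominator factor (y**2 + 8*y/9 - 4/3): discriminant 496/81, real irrational roots -4/9 + (2/9)*sqrt(31) and -4/9 - (2/9)*sqrt(31); poles of order 1, moduli -4/9 + (2/9)*sqrt(31) and 4/9 + (2/9)*sqrt(31).
Branch term (3/10)*log(1 - y/(5/11)): its argument vanishes at y = 5/11, a logarithmic branch point, modulus 5/11.
The radius of convergence is the smallest modulus among the singular points: 5/11.

The radius of convergence is 5/11.


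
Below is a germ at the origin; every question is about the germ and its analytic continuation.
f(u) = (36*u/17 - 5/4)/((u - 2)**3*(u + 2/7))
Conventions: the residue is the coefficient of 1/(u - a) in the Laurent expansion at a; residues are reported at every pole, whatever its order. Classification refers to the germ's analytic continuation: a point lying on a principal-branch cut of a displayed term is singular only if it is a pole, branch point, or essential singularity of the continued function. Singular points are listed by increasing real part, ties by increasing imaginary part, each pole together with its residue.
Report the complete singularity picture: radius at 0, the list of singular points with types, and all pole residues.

Radius of convergence at 0: 2/7.
At -2/7: a pole of order 1; residue 43267/278528.
At 2: a pole of order 3; residue -43267/278528.

Denominator factor (u - 2)^3: pole of order 3 at 2, modulus 2.
Denominator factor (u + 2/7): pole of order 1 at -2/7, modulus 2/7.
The radius of convergence is the smallest modulus among the singular points: 2/7.
At the order-1 pole -2/7 set g(u) = (u - (-2/7))*f(u) = (36*u/17 - 5/4)/(u - 2)**3.
Simple pole: residue = g(a) at a = -2/7, which is 43267/278528.
At the order-3 pole 2 set g(u) = (u - (2))^3*f(u) = (36*u/17 - 5/4)/(u + 2/7).
Order-3 pole: residue = g''(a)/2; g''(2) = -43267/139264, so the residue is -43267/278528.
List the singular points by increasing real part (a conjugate pair: the negative imaginary part first).


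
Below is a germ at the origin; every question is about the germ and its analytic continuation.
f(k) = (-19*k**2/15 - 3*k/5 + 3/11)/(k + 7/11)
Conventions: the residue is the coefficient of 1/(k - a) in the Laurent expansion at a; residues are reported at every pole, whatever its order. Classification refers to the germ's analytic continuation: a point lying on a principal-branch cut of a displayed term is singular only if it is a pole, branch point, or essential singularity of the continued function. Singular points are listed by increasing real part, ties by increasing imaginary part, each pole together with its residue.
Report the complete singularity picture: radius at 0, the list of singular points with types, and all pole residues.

Radius of convergence at 0: 7/11.
At -7/11: a pole of order 1; residue 257/1815.

Denominator factor (k + 7/11): pole of order 1 at -7/11, modulus 7/11.
The radius of convergence is the smallest modulus among the singular points: 7/11.
At the order-1 pole -7/11 set g(k) = (k - (-7/11))*f(k) = -19*k**2/15 - 3*k/5 + 3/11.
Simple pole: residue = g(a) at a = -7/11, which is 257/1815.


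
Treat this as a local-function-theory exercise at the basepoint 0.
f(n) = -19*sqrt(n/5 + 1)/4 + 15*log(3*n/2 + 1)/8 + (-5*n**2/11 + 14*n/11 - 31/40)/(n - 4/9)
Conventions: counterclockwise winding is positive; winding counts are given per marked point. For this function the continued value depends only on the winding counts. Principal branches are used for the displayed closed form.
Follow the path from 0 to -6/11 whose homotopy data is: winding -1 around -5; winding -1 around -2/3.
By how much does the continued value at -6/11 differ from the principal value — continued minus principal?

Continued minus principal equals ((133/110)*sqrt(55)) - ((15/4)*pi)*i.

The rational part is single-valued and drops out of the difference; each branch term changes only by its own monodromy.
(-19/4)*sqrt(1 - n/(-5)): winding -1 is odd, the square root flips sign, contributing -2*(-19/4)*sqrt(1 - (-6/11)/(-5)) = -2*(-19/4)*sqrt(49/55) = (133/110)*sqrt(55).
(15/8)*log(1 - n/(-2/3)): each positive loop around -2/3 adds 2*pi*i to the log, so winding -1 contributes (15/8)*(-1)*2*pi*i = -(15/4)*pi*i.
Summing the contributions at n = -6/11 gives ((133/110)*sqrt(55)) - ((15/4)*pi)*i.


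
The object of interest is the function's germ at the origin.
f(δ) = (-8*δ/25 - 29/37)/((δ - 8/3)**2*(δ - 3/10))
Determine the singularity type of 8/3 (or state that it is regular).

The point is a pole of order 2.

The denominator factor δ - 8/3 vanishes at 8/3 and appears to the power 2; the numerator there equals -4543/2775, nonzero, and no other factor vanishes.
Hence a pole whose order is the multiplicity, 2.


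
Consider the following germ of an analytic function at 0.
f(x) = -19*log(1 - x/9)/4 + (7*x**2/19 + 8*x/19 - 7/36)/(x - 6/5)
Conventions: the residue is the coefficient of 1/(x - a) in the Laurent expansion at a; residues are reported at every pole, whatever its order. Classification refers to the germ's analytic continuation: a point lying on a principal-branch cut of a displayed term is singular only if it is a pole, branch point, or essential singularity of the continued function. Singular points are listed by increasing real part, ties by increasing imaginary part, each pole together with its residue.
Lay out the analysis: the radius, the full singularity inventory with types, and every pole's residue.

Radius of convergence at 0: 6/5.
At 6/5: a pole of order 1; residue 14387/17100.
At 9: a logarithmic branch point.

Denominator factor (x - 6/5): pole of order 1 at 6/5, modulus 6/5.
Branch term (-19/4)*log(1 - x/(9)): its argument vanishes at x = 9, a logarithmic branch point, modulus 9.
The radius of convergence is the smallest modulus among the singular points: 6/5.
The branch term is analytic at 6/5 and contributes nothing to the residue; only the rational part matters.
At the order-1 pole 6/5 set g(x) = (x - (6/5))*(rational part) = 7*x**2/19 + 8*x/19 - 7/36.
Simple pole: residue = g(a) at a = 6/5, which is 14387/17100.
List the singular points by increasing real part (a conjugate pair: the negative imaginary part first).


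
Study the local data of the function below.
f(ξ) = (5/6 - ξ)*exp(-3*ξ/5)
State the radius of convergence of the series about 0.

The radius of convergence is infinite.

The factor exp(-3*ξ/5) is entire and contributes no finite singular point.
The polynomial part has no poles.
No finite singular points: the Taylor series at 0 converges everywhere.


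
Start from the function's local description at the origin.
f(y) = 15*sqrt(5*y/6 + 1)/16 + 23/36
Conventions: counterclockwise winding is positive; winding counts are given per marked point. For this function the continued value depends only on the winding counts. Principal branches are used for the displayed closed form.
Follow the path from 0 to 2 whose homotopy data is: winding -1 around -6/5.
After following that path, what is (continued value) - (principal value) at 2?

The rational part is single-valued and drops out of the difference; each branch term changes only by its own monodromy.
(15/16)*sqrt(1 - y/(-6/5)): winding -1 is odd, the square root flips sign, contributing -2*(15/16)*sqrt(1 - (2)/(-6/5)) = -2*(15/16)*sqrt(8/3) = -(5/4)*sqrt(6).
Summing the contributions at y = 2 gives -(5/4)*sqrt(6).

Continued minus principal equals -(5/4)*sqrt(6).


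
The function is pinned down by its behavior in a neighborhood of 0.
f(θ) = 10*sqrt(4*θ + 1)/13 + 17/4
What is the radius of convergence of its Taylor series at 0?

Branch term (10/13)*sqrt(1 - θ/(-1/4)): its argument vanishes at θ = -1/4, a square-root branch point, modulus 1/4.
The radius of convergence is the smallest modulus among the singular points: 1/4.

The radius of convergence is 1/4.


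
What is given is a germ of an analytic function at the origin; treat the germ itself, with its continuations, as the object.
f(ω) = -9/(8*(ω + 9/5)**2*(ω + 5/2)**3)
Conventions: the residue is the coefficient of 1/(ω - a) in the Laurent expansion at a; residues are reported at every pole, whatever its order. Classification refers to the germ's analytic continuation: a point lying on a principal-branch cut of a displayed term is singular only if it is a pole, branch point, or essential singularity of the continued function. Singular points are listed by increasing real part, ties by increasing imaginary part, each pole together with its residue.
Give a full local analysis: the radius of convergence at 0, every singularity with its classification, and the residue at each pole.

Denominator factor (ω + 5/2)^3: pole of order 3 at -5/2, modulus 5/2.
Denominator factor (ω + 9/5)^2: pole of order 2 at -9/5, modulus 9/5.
The radius of convergence is the smallest modulus among the singular points: 9/5.
At the order-3 pole -5/2 set g(ω) = (ω - (-5/2))^3*f(ω) = -9/(8*(ω + 9/5)**2).
Order-3 pole: residue = g''(a)/2; g''(-5/2) = -67500/2401, so the residue is -33750/2401.
At the order-2 pole -9/5 set g(ω) = (ω - (-9/5))^2*f(ω) = -9/(8*(ω + 5/2)**3).
Order-2 pole: residue = g'(a); g'(-9/5) = 33750/2401, so the residue is 33750/2401.
List the singular points by increasing real part (a conjugate pair: the negative imaginary part first).

Radius of convergence at 0: 9/5.
At -5/2: a pole of order 3; residue -33750/2401.
At -9/5: a pole of order 2; residue 33750/2401.


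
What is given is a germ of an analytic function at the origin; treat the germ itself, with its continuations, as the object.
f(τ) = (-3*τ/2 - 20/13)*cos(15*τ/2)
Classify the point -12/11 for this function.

There is no denominator, hence no pole anywhere.
The factor cos(15*τ/2) is entire.
So the germ continues analytically to -12/11.

The point is a regular point.


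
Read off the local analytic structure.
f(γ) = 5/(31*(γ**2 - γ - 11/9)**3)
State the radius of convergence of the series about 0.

The radius of convergence is -1/2 + (1/6)*sqrt(53).

Denominator factor (γ**2 - γ - 11/9)^3: discriminant 53/9, real irrational roots 1/2 + (1/6)*sqrt(53) and 1/2 - (1/6)*sqrt(53); poles of order 3, moduli 1/2 + (1/6)*sqrt(53) and -1/2 + (1/6)*sqrt(53).
The radius of convergence is the smallest modulus among the singular points: -1/2 + (1/6)*sqrt(53).


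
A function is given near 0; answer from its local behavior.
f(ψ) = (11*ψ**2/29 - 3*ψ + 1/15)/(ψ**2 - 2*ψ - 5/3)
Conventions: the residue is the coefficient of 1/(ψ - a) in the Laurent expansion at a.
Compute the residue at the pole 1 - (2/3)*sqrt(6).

The factor ψ**2 - 2*ψ - 5/3 splits as (ψ - a)(ψ - a') with a = 1 - (2/3)*sqrt(6), a' = 1 + (2/3)*sqrt(6). At the order-1 pole a set g(ψ) = (ψ - a)*f(ψ) = [11*ψ**2/29 - 3*ψ + 1/15] / (ψ - a').
Simple pole: residue = g(a) at a = 1 - (2/3)*sqrt(6), which is -65/58 + (671/3480)*sqrt(6).

The residue is -65/58 + (671/3480)*sqrt(6).


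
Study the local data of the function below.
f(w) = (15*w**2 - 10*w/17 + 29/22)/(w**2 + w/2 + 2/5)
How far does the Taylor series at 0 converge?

Denominator factor (w**2 + w/2 + 2/5): discriminant -27/20, complex-conjugate roots (-1/4) + ((3/20)*sqrt(15))*i and (-1/4) - ((3/20)*sqrt(15))*i; poles of order 1, moduli (1/5)*sqrt(10) and (1/5)*sqrt(10).
The radius of convergence is the smallest modulus among the singular points: (1/5)*sqrt(10).

The radius of convergence is (1/5)*sqrt(10).


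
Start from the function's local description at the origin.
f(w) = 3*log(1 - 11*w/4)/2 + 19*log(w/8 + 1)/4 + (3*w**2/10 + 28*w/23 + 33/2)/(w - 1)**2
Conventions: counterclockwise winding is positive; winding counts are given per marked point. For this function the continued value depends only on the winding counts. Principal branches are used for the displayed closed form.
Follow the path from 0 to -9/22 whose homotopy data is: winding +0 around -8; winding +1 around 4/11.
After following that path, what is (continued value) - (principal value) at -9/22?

The rational part is single-valued and drops out of the difference; each branch term changes only by its own monodromy.
(19/4)*log(1 - w/(-8)): winding 0 around -8, so this term returns to its principal value, contribution 0.
(3/2)*log(1 - w/(4/11)): each positive loop around 4/11 adds 2*pi*i to the log, so winding +1 contributes (3/2)*(1)*2*pi*i = (3)*pi*i.
Summing the contributions at w = -9/22 gives (3)*pi*i.

Continued minus principal equals (3)*pi*i.


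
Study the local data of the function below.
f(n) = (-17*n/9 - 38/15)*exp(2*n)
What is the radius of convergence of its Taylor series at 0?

The factor exp(2*n) is entire and contributes no finite singular point.
The polynomial part has no poles.
No finite singular points: the Taylor series at 0 converges everywhere.

The radius of convergence is infinite.


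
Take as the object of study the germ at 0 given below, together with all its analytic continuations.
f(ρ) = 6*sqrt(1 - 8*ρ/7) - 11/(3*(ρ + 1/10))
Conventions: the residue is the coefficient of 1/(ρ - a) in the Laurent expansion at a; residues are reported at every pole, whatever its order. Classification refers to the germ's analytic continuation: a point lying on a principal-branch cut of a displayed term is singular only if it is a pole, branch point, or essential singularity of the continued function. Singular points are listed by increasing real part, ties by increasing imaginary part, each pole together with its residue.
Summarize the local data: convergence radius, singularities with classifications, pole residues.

Radius of convergence at 0: 1/10.
At -1/10: a pole of order 1; residue -11/3.
At 7/8: an algebraic (square-root) branch point.

Denominator factor (ρ + 1/10): pole of order 1 at -1/10, modulus 1/10.
Branch term (6)*sqrt(1 - ρ/(7/8)): its argument vanishes at ρ = 7/8, a square-root branch point, modulus 7/8.
The radius of convergence is the smallest modulus among the singular points: 1/10.
The branch term is analytic at -1/10 and contributes nothing to the residue; only the rational part matters.
At the order-1 pole -1/10 set g(ρ) = (ρ - (-1/10))*(rational part) = -11/3.
Simple pole: residue = g(a) at a = -1/10, which is -11/3.
List the singular points by increasing real part (a conjugate pair: the negative imaginary part first).


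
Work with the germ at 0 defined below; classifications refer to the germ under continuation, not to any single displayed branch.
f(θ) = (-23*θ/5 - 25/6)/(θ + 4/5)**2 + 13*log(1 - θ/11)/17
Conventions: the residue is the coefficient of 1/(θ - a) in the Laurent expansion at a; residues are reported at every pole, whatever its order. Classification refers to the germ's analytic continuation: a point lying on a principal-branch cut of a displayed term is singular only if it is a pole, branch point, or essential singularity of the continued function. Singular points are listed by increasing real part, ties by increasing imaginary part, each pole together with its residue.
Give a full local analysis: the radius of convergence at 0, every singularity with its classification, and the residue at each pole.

Radius of convergence at 0: 4/5.
At -4/5: a pole of order 2; residue -23/5.
At 11: a logarithmic branch point.

Denominator factor (θ + 4/5)^2: pole of order 2 at -4/5, modulus 4/5.
Branch term (13/17)*log(1 - θ/(11)): its argument vanishes at θ = 11, a logarithmic branch point, modulus 11.
The radius of convergence is the smallest modulus among the singular points: 4/5.
The branch term is analytic at -4/5 and contributes nothing to the residue; only the rational part matters.
At the order-2 pole -4/5 set g(θ) = (θ - (-4/5))^2*(rational part) = -23*θ/5 - 25/6.
Order-2 pole: residue = g'(a); g'(-4/5) = -23/5, so the residue is -23/5.
List the singular points by increasing real part (a conjugate pair: the negative imaginary part first).


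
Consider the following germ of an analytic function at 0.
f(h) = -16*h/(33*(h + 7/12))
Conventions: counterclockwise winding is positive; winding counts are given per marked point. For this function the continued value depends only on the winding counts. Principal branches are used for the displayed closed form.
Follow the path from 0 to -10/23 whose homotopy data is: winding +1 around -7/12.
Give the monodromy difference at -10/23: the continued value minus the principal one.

Continued minus principal equals 0.

The function is rational, hence single-valued: continuing it around any pole returns the same value, so the difference is 0.
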